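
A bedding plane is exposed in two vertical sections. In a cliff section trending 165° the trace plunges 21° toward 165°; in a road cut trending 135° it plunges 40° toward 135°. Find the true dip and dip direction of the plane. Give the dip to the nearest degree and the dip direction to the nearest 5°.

true dip 47°, dip direction 095°

The two traces are lines in the plane: v₁ = (sin 165°·cos 21°, cos 165°·cos 21°, −sin 21°), v₂ = (sin 135°·cos 40°, cos 135°·cos 40°, −sin 40°).
Cross product v₁ × v₂ gives the pole to the plane: n ∝ (0.386, -0.039, 0.358).
tan δ = √(n_x²+n_y²)/n_z = 0.387/0.358, so δ = 47.3°.
The horizontal component of n points toward azimuth atan2(n_x, n_y) = 96°, the dip direction.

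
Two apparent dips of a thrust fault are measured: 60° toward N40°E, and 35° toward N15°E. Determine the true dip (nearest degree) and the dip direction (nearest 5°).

The two traces are lines in the plane: v₁ = (sin 40°·cos 60°, cos 40°·cos 60°, −sin 60°), v₂ = (sin 15°·cos 35°, cos 15°·cos 35°, −sin 35°).
The plane normal is n = v₁ × v₂ ∝ (0.466, 0.001, 0.173).
tan δ = √(n_x²+n_y²)/n_z = 0.466/0.173, so δ = 69.6°.
Dip direction = azimuth of (n_x, n_y) = atan2(0.466, 0.001) = 90°.

true dip 70°, dip direction 090°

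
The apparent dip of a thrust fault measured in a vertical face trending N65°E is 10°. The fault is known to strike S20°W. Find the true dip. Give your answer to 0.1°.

14.0°

The section is 45° from the strike.
tan δ = tan α / sin β = tan 10° / sin 45° = 0.1763 / 0.7071 = 0.2494
true dip = arctan 0.2494 = 14.00°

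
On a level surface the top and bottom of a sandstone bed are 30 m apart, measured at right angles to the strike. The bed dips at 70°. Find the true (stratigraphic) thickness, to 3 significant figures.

True thickness t = w · sin(dip) = 30 × sin 70°
t = 30 × 0.9397 = 28.191 m

28.2 m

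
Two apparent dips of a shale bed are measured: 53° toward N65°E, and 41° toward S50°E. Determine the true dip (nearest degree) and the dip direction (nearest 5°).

true dip 54°, dip direction 080°

Represent each trace as a vector plunging at its apparent dip toward its trend (east-north-up frame): v₁ = (0.545, 0.254, -0.799), v₂ = (0.578, -0.485, -0.656).
The plane normal is n = v₁ × v₂ ∝ (0.554, 0.104, 0.412).
True dip = arccos(n_z / |n|) = arccos(0.5896) = 53.9°.
The horizontal component of n points toward azimuth atan2(n_x, n_y) = 79°, the dip direction.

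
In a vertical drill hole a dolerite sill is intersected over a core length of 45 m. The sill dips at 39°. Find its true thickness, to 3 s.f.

True thickness t = h · cos(dip) = 45 × cos 39°
t = 45 × 0.7771 = 34.972 m

35.0 m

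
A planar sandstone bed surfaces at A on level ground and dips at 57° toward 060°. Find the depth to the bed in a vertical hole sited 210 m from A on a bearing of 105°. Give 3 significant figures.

229 m

The hole lies 45° from the dip direction, so the down-dip offset is 210 × cos 45° = 148.49 m.
Depth = down-dip offset × tan(dip) = 148.49 × tan 57° = 148.49 × 1.5399
Depth = 228.66 m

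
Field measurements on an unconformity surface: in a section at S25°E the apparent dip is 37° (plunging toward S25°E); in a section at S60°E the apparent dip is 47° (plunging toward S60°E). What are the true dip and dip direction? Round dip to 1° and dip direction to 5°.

true dip 48°, dip direction 110°

Represent each trace as a vector plunging at its apparent dip toward its trend (east-north-up frame): v₁ = (0.338, -0.724, -0.602), v₂ = (0.591, -0.341, -0.731).
n = v₁ × v₂ = (0.324, -0.109, 0.312) (taken with n_z > 0).
Dip δ = arctan(|n_h|/n_z) = arctan(0.342/0.312) = 47.6°.
The horizontal component of n points toward azimuth atan2(n_x, n_y) = 109°, the dip direction.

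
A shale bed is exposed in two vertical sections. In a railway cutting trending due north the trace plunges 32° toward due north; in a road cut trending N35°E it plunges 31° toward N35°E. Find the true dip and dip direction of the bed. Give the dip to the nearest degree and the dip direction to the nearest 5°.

true dip 33°, dip direction 015°

Each apparent-dip line lies in the plane. As unit vectors (x east, y north, z up), v₁ plunges 32°→due north and v₂ plunges 31°→N35°E.
The plane normal is n = v₁ × v₂ ∝ (0.065, 0.261, 0.417).
Dip δ = arctan(|n_h|/n_z) = arctan(0.268/0.417) = 32.8°.
Dip direction = atan2(0.065, 0.261) = 14° (azimuth of n's horizontal projection).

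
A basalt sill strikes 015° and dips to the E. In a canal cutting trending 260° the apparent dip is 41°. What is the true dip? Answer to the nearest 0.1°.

The section is 65° from the strike.
tan(true dip) = tan 41° / sin 65° = 0.9592
true dip = arctan 0.9592 = 43.81°

43.8°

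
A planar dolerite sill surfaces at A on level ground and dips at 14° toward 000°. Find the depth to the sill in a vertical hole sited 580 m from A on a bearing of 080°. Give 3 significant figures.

25.1 m

The hole lies 80° from the dip direction, so the down-dip offset is 580 × cos 80° = 100.72 m.
Depth = down-dip offset × tan(dip) = 100.72 × tan 14° = 100.72 × 0.2493
Depth = 25.11 m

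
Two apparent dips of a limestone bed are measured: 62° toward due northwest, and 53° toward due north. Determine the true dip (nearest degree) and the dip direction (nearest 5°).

Represent each trace as a vector plunging at its apparent dip toward its trend (east-north-up frame): v₁ = (-0.332, 0.332, -0.883), v₂ = (0.000, 0.602, -0.799).
n = v₁ × v₂ = (-0.266, 0.265, 0.200) (taken with n_z > 0).
True dip = arccos(n_z / |n|) = arccos(0.4695) = 62.0°.
Dip direction = azimuth of (n_x, n_y) = atan2(-0.266, 0.265) = 315°.

true dip 62°, dip direction 315°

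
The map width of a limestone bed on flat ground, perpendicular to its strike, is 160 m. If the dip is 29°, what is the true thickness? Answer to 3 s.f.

77.6 m

True thickness t = w · sin(dip) = 160 × sin 29°
t = 160 × 0.4848 = 77.570 m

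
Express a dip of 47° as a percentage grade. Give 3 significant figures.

107%

grade % = 100 × tan 47° = 100 × 1.0724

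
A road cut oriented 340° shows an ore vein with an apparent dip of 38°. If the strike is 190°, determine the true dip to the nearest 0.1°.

57.4°

β = acute angle between strike 190° and section 340° = 30°.
tan(true dip) = tan 38° / sin 30° = 1.5626
true dip = arctan 1.5626 = 57.38°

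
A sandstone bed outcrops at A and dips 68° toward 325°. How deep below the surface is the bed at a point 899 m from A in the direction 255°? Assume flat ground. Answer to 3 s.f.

761 m

The hole lies 70° from the dip direction, so the down-dip offset is 899 × cos 70° = 307.48 m.
Depth = down-dip offset × tan(dip) = 307.48 × tan 68° = 307.48 × 2.4751
Depth = 761.03 m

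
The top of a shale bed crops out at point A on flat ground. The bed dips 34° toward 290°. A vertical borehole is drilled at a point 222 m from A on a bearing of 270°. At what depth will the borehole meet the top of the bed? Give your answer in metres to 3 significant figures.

141 m

The hole lies 20° from the dip direction, so the down-dip offset is 222 × cos 20° = 208.61 m.
Depth = down-dip offset × tan(dip) = 208.61 × tan 34° = 208.61 × 0.6745
Depth = 140.71 m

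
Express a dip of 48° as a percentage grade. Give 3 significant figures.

111%

grade % = 100 × tan 48° = 100 × 1.1106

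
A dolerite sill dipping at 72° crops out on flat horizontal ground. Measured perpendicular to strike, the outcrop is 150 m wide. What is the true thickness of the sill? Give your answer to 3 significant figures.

True thickness t = w · sin(dip) = 150 × sin 72°
t = 150 × 0.9511 = 142.658 m

143 m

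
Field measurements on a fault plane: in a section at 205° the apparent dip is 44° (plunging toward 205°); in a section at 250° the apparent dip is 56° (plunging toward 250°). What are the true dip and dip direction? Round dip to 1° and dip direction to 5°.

Represent each trace as a vector plunging at its apparent dip toward its trend (east-north-up frame): v₁ = (-0.304, -0.652, -0.695), v₂ = (-0.525, -0.191, -0.829).
Cross product v₁ × v₂ gives the pole to the plane: n ∝ (-0.408, -0.113, 0.284).
Dip δ = arctan(|n_h|/n_z) = arctan(0.423/0.284) = 56.1°.
Dip direction = azimuth of (n_x, n_y) = atan2(-0.408, -0.113) = 255°.

true dip 56°, dip direction 255°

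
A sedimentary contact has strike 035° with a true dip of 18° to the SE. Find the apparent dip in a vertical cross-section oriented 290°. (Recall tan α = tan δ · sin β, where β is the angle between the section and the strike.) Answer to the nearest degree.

Angle between strike (035°) and section (290°): β = 75°.
tan α = tan 18° × sin 75° = 0.3249 × 0.9659 = 0.3138
α = arctan(0.3138) = 17.42°

17°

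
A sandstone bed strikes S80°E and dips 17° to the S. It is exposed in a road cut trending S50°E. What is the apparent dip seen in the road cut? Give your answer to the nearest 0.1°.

8.7°

The section lies 30° from the strike.
tan α = tan 17° × sin 30° = 0.3057 × 0.5000 = 0.1529
α = arctan(0.1529) = 8.69°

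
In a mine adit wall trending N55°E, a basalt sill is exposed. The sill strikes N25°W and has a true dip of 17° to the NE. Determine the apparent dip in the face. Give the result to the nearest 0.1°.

16.8°

Angle between strike (N25°W) and section (N55°E): β = 80°.
tan(apparent dip) = tan 17° · sin 80° = 0.3011
apparent dip = arctan 0.3011 = 16.76°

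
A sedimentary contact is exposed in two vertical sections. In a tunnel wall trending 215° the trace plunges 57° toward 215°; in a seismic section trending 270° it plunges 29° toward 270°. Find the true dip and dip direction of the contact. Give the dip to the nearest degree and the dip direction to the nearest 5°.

true dip 58°, dip direction 200°

Each apparent-dip line lies in the plane. As unit vectors (x east, y north, z up), v₁ plunges 57°→215° and v₂ plunges 29°→270°.
Cross product v₁ × v₂ gives the pole to the plane: n ∝ (-0.216, -0.582, 0.390).
True dip = arccos(n_z / |n|) = arccos(0.5321) = 57.9°.
Dip direction = azimuth of (n_x, n_y) = atan2(-0.216, -0.582) = 200°.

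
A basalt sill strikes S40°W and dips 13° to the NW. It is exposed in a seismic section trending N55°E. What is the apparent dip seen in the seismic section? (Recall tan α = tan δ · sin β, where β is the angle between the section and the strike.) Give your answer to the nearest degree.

3°

The section lies 15° from the strike.
tan(apparent dip) = tan 13° · sin 15° = 0.0598
apparent dip = arctan 0.0598 = 3.42°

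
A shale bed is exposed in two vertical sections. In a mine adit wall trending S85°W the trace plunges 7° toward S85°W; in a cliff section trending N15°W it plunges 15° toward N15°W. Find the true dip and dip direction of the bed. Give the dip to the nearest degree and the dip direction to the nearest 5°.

true dip 16°, dip direction 330°

Each apparent-dip line lies in the plane. As unit vectors (x east, y north, z up), v₁ plunges 7°→S85°W and v₂ plunges 15°→N15°W.
Cross product v₁ × v₂ gives the pole to the plane: n ∝ (-0.136, 0.225, 0.944).
Dip δ = arctan(|n_h|/n_z) = arctan(0.263/0.944) = 15.6°.
The horizontal component of n points toward azimuth atan2(n_x, n_y) = 329°, the dip direction.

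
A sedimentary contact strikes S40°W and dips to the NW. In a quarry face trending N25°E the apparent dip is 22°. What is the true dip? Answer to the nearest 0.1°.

The section is 15° from the strike.
tan δ = tan α / sin β = tan 22° / sin 15° = 0.4040 / 0.2588 = 1.5610
true dip = arctan 1.5610 = 57.36°

57.4°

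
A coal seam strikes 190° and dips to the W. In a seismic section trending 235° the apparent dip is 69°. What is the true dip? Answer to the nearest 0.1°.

74.8°

β = acute angle between strike 190° and section 235° = 45°.
tan(true dip) = tan 69° / sin 45° = 3.6842
true dip = arctan 3.6842 = 74.81°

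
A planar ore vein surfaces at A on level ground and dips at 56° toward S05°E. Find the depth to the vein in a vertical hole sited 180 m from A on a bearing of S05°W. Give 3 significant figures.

263 m

The hole lies 10° from the dip direction, so the down-dip offset is 180 × cos 10° = 177.27 m.
Depth = down-dip offset × tan(dip) = 177.27 × tan 56° = 177.27 × 1.4826
Depth = 262.81 m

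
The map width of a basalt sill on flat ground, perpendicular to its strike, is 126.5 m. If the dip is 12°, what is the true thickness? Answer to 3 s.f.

26.3 m

True thickness t = w · sin(dip) = 126.5 × sin 12°
t = 126.5 × 0.2079 = 26.301 m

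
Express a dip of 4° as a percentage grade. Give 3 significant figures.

6.99%

grade % = 100 × tan 4° = 100 × 0.0699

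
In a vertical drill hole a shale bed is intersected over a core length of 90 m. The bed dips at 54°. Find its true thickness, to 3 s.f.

True thickness t = h · cos(dip) = 90 × cos 54°
t = 90 × 0.5878 = 52.901 m

52.9 m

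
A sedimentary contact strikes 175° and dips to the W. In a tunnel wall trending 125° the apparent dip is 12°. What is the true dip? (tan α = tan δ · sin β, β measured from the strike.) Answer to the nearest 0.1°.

15.5°

β = acute angle between strike 175° and section 125° = 50°.
tan(true dip) = tan 12° / sin 50° = 0.2775
true dip = arctan 0.2775 = 15.51°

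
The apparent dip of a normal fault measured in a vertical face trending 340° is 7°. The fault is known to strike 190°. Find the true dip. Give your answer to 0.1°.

β = acute angle between strike 190° and section 340° = 30°.
tan δ = tan α / sin β = tan 7° / sin 30° = 0.1228 / 0.5000 = 0.2456
true dip = arctan 0.2456 = 13.80°

13.8°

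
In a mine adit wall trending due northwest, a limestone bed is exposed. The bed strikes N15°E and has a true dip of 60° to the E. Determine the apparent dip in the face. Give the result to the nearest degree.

56°

Angle between strike (N15°E) and section (due northwest): β = 60°.
tan(apparent dip) = tan 60° · sin 60° = 1.5000
apparent dip = arctan 1.5000 = 56.31°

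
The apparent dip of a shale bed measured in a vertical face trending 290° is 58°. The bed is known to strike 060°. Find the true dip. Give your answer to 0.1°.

The section is 50° from the strike.
tan δ = tan α / sin β = tan 58° / sin 50° = 1.6003 / 0.7660 = 2.0891
δ = arctan(2.0891) = 64.42°

64.4°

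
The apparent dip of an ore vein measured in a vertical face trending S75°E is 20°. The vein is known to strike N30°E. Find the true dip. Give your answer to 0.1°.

β = acute angle between strike N30°E and section S75°E = 75°.
tan(true dip) = tan 20° / sin 75° = 0.3768
δ = arctan(0.3768) = 20.65°

20.6°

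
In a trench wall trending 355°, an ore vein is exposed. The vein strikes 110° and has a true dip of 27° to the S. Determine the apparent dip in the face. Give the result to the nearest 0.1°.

The strike is 110° and the section trends 355°; the acute angle between them is β = 65°.
tan α = tan 27° × sin 65° = 0.5095 × 0.9063 = 0.4618
α = arctan(0.4618) = 24.79°

24.8°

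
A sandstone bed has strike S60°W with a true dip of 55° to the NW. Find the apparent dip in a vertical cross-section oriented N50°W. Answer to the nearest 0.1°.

53.3°

The strike is S60°W and the section trends N50°W; the acute angle between them is β = 70°.
tan α = tan 55° × sin 70° = 1.4281 × 0.9397 = 1.3420
apparent dip = arctan 1.3420 = 53.31°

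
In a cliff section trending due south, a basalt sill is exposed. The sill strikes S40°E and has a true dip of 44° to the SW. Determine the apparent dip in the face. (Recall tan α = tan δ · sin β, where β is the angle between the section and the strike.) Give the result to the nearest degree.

32°

The section lies 40° from the strike.
tan α = tan 44° × sin 40° = 0.9657 × 0.6428 = 0.6207
apparent dip = arctan 0.6207 = 31.83°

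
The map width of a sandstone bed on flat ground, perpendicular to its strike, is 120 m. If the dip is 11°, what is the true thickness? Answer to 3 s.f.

True thickness t = w · sin(dip) = 120 × sin 11°
t = 120 × 0.1908 = 22.897 m

22.9 m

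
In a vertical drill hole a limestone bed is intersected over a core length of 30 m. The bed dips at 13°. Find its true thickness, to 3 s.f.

29.2 m

True thickness t = h · cos(dip) = 30 × cos 13°
t = 30 × 0.9744 = 29.231 m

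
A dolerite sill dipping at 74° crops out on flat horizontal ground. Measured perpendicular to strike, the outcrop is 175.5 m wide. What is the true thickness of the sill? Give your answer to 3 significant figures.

True thickness t = w · sin(dip) = 175.5 × sin 74°
t = 175.5 × 0.9613 = 168.701 m

169 m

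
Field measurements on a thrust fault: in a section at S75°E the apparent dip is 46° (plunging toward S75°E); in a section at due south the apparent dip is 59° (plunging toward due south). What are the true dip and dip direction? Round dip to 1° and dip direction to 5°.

true dip 61°, dip direction 160°

Represent each trace as a vector plunging at its apparent dip toward its trend (east-north-up frame): v₁ = (0.671, -0.180, -0.719), v₂ = (0.000, -0.515, -0.857).
The plane normal is n = v₁ × v₂ ∝ (0.216, -0.575, 0.346).
tan δ = √(n_x²+n_y²)/n_z = 0.615/0.346, so δ = 60.6°.
The horizontal component of n points toward azimuth atan2(n_x, n_y) = 159°, the dip direction.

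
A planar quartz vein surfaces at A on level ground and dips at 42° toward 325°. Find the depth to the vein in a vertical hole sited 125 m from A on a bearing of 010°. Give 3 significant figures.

The hole lies 45° from the dip direction, so the down-dip offset is 125 × cos 45° = 88.39 m.
Depth = down-dip offset × tan(dip) = 88.39 × tan 42° = 88.39 × 0.9004
Depth = 79.59 m

79.6 m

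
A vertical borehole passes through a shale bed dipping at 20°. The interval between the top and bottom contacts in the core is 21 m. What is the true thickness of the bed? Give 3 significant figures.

19.7 m

True thickness t = h · cos(dip) = 21 × cos 20°
t = 21 × 0.9397 = 19.734 m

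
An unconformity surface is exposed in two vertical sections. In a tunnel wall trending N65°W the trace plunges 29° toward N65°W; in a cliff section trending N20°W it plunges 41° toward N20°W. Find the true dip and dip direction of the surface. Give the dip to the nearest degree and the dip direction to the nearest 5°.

Each apparent-dip line lies in the plane. As unit vectors (x east, y north, z up), v₁ plunges 29°→N65°W and v₂ plunges 41°→N20°W.
Cross product v₁ × v₂ gives the pole to the plane: n ∝ (-0.101, 0.395, 0.467).
True dip = arccos(n_z / |n|) = arccos(0.7531) = 41.1°.
Dip direction = atan2(-0.101, 0.395) = 346° (azimuth of n's horizontal projection).

true dip 41°, dip direction 345°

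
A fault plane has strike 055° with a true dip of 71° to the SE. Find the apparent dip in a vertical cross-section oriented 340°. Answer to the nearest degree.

Angle between strike (055°) and section (340°): β = 75°.
tan α = tan 71° × sin 75° = 2.9042 × 0.9659 = 2.8053
α = arctan(2.8053) = 70.38°

70°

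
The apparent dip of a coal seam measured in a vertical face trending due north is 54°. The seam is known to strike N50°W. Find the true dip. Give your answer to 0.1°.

60.9°

The section is 50° from the strike.
tan δ = tan α / sin β = tan 54° / sin 50° = 1.3764 / 0.7660 = 1.7967
true dip = arctan 1.7967 = 60.90°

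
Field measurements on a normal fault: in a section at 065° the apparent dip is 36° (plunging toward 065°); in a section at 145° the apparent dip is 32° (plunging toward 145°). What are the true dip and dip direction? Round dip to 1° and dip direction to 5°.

Each apparent-dip line lies in the plane. As unit vectors (x east, y north, z up), v₁ plunges 36°→065° and v₂ plunges 32°→145°.
Cross product v₁ × v₂ gives the pole to the plane: n ∝ (0.590, -0.103, 0.676).
Dip δ = arctan(|n_h|/n_z) = arctan(0.598/0.676) = 41.5°.
The horizontal component of n points toward azimuth atan2(n_x, n_y) = 100°, the dip direction.

true dip 42°, dip direction 100°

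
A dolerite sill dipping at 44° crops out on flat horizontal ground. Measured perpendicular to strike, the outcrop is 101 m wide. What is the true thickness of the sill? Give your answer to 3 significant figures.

70.2 m

True thickness t = w · sin(dip) = 101 × sin 44°
t = 101 × 0.6947 = 70.160 m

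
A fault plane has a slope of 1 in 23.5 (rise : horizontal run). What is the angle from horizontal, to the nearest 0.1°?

tan θ = 1/23.5 = 0.0426
θ = arctan(0.0426) = 2.44°

2.4°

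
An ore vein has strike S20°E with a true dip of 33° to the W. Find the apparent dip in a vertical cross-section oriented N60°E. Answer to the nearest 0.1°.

The strike is S20°E and the section trends N60°E; the acute angle between them is β = 80°.
tan(apparent dip) = tan 33° · sin 80° = 0.6395
α = arctan(0.6395) = 32.60°

32.6°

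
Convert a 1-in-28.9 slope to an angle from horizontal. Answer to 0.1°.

tan θ = 1/28.9 = 0.0346
θ = arctan(0.0346) = 1.98°

2.0°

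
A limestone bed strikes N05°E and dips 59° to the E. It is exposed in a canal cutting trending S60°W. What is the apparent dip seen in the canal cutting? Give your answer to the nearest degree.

54°

The section lies 55° from the strike.
tan α = tan 59° × sin 55° = 1.6643 × 0.8192 = 1.3633
apparent dip = arctan 1.3633 = 53.74°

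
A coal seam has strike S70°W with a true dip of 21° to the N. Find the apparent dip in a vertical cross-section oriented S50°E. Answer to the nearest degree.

18°

The section lies 60° from the strike.
tan(apparent dip) = tan 21° · sin 60° = 0.3324
apparent dip = arctan 0.3324 = 18.39°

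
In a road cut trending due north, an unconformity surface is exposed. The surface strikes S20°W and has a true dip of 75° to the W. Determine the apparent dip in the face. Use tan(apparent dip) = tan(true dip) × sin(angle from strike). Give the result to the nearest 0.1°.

51.9°

Angle between strike (S20°W) and section (due north): β = 20°.
tan(apparent dip) = tan 75° · sin 20° = 1.2764
α = arctan(1.2764) = 51.92°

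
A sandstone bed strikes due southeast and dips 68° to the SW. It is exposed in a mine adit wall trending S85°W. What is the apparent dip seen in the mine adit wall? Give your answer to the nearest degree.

62°

Angle between strike (due southeast) and section (S85°W): β = 50°.
tan α = tan 68° × sin 50° = 2.4751 × 0.7660 = 1.8960
α = arctan(1.8960) = 62.19°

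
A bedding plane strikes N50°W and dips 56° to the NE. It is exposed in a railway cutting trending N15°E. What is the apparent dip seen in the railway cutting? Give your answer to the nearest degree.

Angle between strike (N50°W) and section (N15°E): β = 65°.
tan(apparent dip) = tan 56° · sin 65° = 1.3437
apparent dip = arctan 1.3437 = 53.34°

53°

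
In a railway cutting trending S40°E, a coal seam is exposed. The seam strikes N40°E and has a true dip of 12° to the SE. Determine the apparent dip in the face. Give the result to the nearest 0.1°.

11.8°

Angle between strike (N40°E) and section (S40°E): β = 80°.
tan(apparent dip) = tan 12° · sin 80° = 0.2093
α = arctan(0.2093) = 11.82°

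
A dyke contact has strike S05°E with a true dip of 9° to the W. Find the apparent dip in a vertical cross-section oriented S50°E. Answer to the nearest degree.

6°

The section lies 45° from the strike.
tan(apparent dip) = tan 9° · sin 45° = 0.1120
α = arctan(0.1120) = 6.39°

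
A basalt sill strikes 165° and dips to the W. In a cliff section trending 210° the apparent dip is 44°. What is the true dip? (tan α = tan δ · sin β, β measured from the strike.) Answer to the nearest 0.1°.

β = acute angle between strike 165° and section 210° = 45°.
tan δ = tan α / sin β = tan 44° / sin 45° = 0.9657 / 0.7071 = 1.3657
δ = arctan(1.3657) = 53.79°

53.8°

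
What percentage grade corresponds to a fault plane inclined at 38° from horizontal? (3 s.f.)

grade % = 100 × tan 38° = 100 × 0.7813

78.1%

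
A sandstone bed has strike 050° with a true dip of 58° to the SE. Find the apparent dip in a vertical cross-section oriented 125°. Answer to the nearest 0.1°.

Angle between strike (050°) and section (125°): β = 75°.
tan α = tan 58° × sin 75° = 1.6003 × 0.9659 = 1.5458
α = arctan(1.5458) = 57.10°

57.1°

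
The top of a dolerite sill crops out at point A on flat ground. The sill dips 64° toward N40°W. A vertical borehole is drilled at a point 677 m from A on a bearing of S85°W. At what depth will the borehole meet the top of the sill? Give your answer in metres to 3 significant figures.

The hole lies 55° from the dip direction, so the down-dip offset is 677 × cos 55° = 388.31 m.
Depth = down-dip offset × tan(dip) = 388.31 × tan 64° = 388.31 × 2.0503
Depth = 796.16 m

796 m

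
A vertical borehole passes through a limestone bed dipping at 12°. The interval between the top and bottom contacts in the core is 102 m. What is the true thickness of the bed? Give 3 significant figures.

99.8 m

True thickness t = h · cos(dip) = 102 × cos 12°
t = 102 × 0.9781 = 99.771 m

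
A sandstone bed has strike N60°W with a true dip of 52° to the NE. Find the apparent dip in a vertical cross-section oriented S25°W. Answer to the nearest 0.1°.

51.9°

The section lies 85° from the strike.
tan(apparent dip) = tan 52° · sin 85° = 1.2751
α = arctan(1.2751) = 51.89°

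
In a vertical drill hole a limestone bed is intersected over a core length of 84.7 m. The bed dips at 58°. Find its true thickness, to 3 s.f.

True thickness t = h · cos(dip) = 84.7 × cos 58°
t = 84.7 × 0.5299 = 44.884 m

44.9 m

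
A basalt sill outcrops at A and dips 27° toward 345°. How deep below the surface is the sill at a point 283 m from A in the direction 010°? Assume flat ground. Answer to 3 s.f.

131 m

The hole lies 25° from the dip direction, so the down-dip offset is 283 × cos 25° = 256.49 m.
Depth = down-dip offset × tan(dip) = 256.49 × tan 27° = 256.49 × 0.5095
Depth = 130.69 m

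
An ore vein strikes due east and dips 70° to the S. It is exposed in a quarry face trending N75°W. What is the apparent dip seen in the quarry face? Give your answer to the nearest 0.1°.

35.4°

The strike is due east and the section trends N75°W; the acute angle between them is β = 15°.
tan(apparent dip) = tan 70° · sin 15° = 0.7111
apparent dip = arctan 0.7111 = 35.42°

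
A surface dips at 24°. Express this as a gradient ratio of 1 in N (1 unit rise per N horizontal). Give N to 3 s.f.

1 in 2.25

1 : N means tan θ = 1/N, so N = 1/tan 24° = 1/0.4452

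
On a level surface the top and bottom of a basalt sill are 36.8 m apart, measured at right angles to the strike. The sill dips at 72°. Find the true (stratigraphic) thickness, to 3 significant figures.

35.0 m

True thickness t = w · sin(dip) = 36.8 × sin 72°
t = 36.8 × 0.9511 = 34.999 m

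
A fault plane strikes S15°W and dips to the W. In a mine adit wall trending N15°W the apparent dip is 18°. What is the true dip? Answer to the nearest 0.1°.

β = acute angle between strike S15°W and section N15°W = 30°.
tan δ = tan α / sin β = tan 18° / sin 30° = 0.3249 / 0.5000 = 0.6498
δ = arctan(0.6498) = 33.02°

33.0°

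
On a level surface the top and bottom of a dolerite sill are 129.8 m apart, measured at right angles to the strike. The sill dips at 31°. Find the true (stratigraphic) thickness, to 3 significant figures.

66.9 m

True thickness t = w · sin(dip) = 129.8 × sin 31°
t = 129.8 × 0.5150 = 66.852 m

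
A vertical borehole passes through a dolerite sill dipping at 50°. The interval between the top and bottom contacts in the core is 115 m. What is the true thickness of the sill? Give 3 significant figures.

True thickness t = h · cos(dip) = 115 × cos 50°
t = 115 × 0.6428 = 73.921 m

73.9 m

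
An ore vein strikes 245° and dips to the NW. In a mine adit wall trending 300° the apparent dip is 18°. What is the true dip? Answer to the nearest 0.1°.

β = acute angle between strike 245° and section 300° = 55°.
tan(true dip) = tan 18° / sin 55° = 0.3967
δ = arctan(0.3967) = 21.64°

21.6°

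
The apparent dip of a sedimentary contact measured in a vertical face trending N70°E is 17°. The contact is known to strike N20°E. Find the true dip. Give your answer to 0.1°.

The section is 50° from the strike.
tan(true dip) = tan 17° / sin 50° = 0.3991
true dip = arctan 0.3991 = 21.76°

21.8°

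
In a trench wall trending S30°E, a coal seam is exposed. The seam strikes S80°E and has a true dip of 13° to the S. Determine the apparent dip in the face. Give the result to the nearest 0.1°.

10.0°

The section lies 50° from the strike.
tan α = tan 13° × sin 50° = 0.2309 × 0.7660 = 0.1769
apparent dip = arctan 0.1769 = 10.03°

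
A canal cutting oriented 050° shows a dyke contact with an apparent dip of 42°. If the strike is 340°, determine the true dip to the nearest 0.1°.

43.8°

The section is 70° from the strike.
tan δ = tan α / sin β = tan 42° / sin 70° = 0.9004 / 0.9397 = 0.9582
true dip = arctan 0.9582 = 43.78°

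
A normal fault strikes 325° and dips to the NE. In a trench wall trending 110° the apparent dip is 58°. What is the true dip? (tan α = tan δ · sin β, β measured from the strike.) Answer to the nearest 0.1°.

The section is 35° from the strike.
tan δ = tan α / sin β = tan 58° / sin 35° = 1.6003 / 0.5736 = 2.7901
δ = arctan(2.7901) = 70.28°

70.3°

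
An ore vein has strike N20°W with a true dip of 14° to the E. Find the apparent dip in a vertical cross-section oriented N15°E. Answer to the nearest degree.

The section lies 35° from the strike.
tan α = tan 14° × sin 35° = 0.2493 × 0.5736 = 0.1430
α = arctan(0.1430) = 8.14°

8°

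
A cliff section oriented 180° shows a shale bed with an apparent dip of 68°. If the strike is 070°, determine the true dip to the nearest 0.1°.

β = acute angle between strike 070° and section 180° = 70°.
tan(true dip) = tan 68° / sin 70° = 2.6339
true dip = arctan 2.6339 = 69.21°

69.2°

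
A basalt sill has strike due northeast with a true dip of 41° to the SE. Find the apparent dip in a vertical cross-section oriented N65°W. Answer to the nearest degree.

The section lies 70° from the strike.
tan α = tan 41° × sin 70° = 0.8693 × 0.9397 = 0.8169
apparent dip = arctan 0.8169 = 39.24°

39°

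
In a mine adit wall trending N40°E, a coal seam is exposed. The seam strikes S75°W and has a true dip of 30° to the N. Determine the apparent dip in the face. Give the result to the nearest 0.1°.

18.3°

Angle between strike (S75°W) and section (N40°E): β = 35°.
tan(apparent dip) = tan 30° · sin 35° = 0.3312
apparent dip = arctan 0.3312 = 18.32°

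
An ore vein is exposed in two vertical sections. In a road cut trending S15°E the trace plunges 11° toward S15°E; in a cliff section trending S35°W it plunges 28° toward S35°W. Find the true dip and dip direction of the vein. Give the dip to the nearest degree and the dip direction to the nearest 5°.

Each apparent-dip line lies in the plane. As unit vectors (x east, y north, z up), v₁ plunges 11°→S15°E and v₂ plunges 28°→S35°W.
The plane normal is n = v₁ × v₂ ∝ (-0.307, -0.216, 0.664).
Dip δ = arctan(|n_h|/n_z) = arctan(0.375/0.664) = 29.5°.
Dip direction = atan2(-0.307, -0.216) = 235° (azimuth of n's horizontal projection).

true dip 29°, dip direction 235°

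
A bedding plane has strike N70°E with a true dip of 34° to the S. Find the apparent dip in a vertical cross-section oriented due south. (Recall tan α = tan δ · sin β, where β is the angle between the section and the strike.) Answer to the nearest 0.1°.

Angle between strike (N70°E) and section (due south): β = 70°.
tan(apparent dip) = tan 34° · sin 70° = 0.6338
α = arctan(0.6338) = 32.37°

32.4°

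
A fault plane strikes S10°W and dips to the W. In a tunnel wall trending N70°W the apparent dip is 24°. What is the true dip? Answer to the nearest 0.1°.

24.3°

The section is 80° from the strike.
tan δ = tan α / sin β = tan 24° / sin 80° = 0.4452 / 0.9848 = 0.4521
δ = arctan(0.4521) = 24.33°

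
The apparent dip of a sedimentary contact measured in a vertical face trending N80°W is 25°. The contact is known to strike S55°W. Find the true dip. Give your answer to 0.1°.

The section is 45° from the strike.
tan δ = tan α / sin β = tan 25° / sin 45° = 0.4663 / 0.7071 = 0.6595
true dip = arctan 0.6595 = 33.40°

33.4°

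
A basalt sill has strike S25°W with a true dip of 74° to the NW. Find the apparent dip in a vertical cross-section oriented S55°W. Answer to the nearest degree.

The strike is S25°W and the section trends S55°W; the acute angle between them is β = 30°.
tan α = tan 74° × sin 30° = 3.4874 × 0.5000 = 1.7437
apparent dip = arctan 1.7437 = 60.17°

60°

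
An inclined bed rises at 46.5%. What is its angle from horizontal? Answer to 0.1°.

24.9°

tan θ = 46.5/100 = 0.4650
θ = arctan(0.4650) = 24.94°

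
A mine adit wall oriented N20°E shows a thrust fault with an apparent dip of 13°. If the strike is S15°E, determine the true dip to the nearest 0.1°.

21.9°

β = acute angle between strike S15°E and section N20°E = 35°.
tan δ = tan α / sin β = tan 13° / sin 35° = 0.2309 / 0.5736 = 0.4025
true dip = arctan 0.4025 = 21.93°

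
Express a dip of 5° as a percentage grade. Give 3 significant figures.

grade % = 100 × tan 5° = 100 × 0.0875

8.75%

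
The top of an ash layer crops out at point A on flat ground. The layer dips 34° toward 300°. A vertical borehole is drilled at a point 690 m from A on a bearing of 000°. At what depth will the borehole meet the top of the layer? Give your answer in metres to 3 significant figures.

The hole lies 60° from the dip direction, so the down-dip offset is 690 × cos 60° = 345.00 m.
Depth = down-dip offset × tan(dip) = 345.00 × tan 34° = 345.00 × 0.6745
Depth = 232.71 m

233 m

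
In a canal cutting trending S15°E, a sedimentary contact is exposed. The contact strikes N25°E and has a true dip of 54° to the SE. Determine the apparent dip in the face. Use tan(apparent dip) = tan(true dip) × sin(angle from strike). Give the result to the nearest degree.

Angle between strike (N25°E) and section (S15°E): β = 40°.
tan α = tan 54° × sin 40° = 1.3764 × 0.6428 = 0.8847
α = arctan(0.8847) = 41.50°

41°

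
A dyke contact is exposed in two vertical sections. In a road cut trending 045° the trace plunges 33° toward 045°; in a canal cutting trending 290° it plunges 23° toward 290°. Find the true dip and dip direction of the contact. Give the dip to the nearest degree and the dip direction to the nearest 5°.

true dip 45°, dip direction 355°

The two traces are lines in the plane: v₁ = (sin 45°·cos 33°, cos 45°·cos 33°, −sin 33°), v₂ = (sin 290°·cos 23°, cos 290°·cos 23°, −sin 23°).
The plane normal is n = v₁ × v₂ ∝ (-0.060, 0.703, 0.700).
Dip δ = arctan(|n_h|/n_z) = arctan(0.705/0.700) = 45.2°.
Dip direction = azimuth of (n_x, n_y) = atan2(-0.060, 0.703) = 355°.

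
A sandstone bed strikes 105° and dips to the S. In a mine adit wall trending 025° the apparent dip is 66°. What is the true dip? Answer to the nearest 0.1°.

66.3°

β = acute angle between strike 105° and section 025° = 80°.
tan(true dip) = tan 66° / sin 80° = 2.2807
true dip = arctan 2.2807 = 66.32°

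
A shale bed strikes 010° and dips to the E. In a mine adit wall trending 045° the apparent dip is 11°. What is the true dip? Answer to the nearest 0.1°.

The section is 35° from the strike.
tan δ = tan α / sin β = tan 11° / sin 35° = 0.1944 / 0.5736 = 0.3389
δ = arctan(0.3389) = 18.72°

18.7°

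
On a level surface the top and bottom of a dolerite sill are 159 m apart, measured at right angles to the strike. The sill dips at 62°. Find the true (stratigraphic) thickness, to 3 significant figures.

True thickness t = w · sin(dip) = 159 × sin 62°
t = 159 × 0.8829 = 140.389 m

140 m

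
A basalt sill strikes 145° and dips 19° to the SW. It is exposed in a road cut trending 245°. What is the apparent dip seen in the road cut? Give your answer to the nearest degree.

19°

The section lies 80° from the strike.
tan α = tan 19° × sin 80° = 0.3443 × 0.9848 = 0.3391
apparent dip = arctan 0.3391 = 18.73°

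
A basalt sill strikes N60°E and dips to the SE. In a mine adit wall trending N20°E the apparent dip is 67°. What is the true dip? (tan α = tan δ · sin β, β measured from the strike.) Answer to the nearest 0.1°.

74.7°

β = acute angle between strike N60°E and section N20°E = 40°.
tan(true dip) = tan 67° / sin 40° = 3.6651
δ = arctan(3.6651) = 74.74°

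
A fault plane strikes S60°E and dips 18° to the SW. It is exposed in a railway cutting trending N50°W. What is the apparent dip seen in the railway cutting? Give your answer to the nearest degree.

3°

Angle between strike (S60°E) and section (N50°W): β = 10°.
tan α = tan 18° × sin 10° = 0.3249 × 0.1736 = 0.0564
α = arctan(0.0564) = 3.23°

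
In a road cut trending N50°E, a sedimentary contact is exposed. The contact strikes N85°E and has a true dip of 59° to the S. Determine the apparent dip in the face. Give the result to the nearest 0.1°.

43.7°

The section lies 35° from the strike.
tan α = tan 59° × sin 35° = 1.6643 × 0.5736 = 0.9546
α = arctan(0.9546) = 43.67°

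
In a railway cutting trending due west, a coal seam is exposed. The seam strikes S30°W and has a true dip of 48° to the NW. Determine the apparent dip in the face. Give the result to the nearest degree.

44°

Angle between strike (S30°W) and section (due west): β = 60°.
tan(apparent dip) = tan 48° · sin 60° = 0.9618
α = arctan(0.9618) = 43.89°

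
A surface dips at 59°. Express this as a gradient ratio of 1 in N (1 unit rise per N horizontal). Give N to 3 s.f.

1 : N means tan θ = 1/N, so N = 1/tan 59° = 1/1.6643

1 in 0.601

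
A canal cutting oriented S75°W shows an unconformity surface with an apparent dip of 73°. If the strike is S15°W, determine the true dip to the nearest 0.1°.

75.2°

β = acute angle between strike S15°W and section S75°W = 60°.
tan δ = tan α / sin β = tan 73° / sin 60° = 3.2709 / 0.8660 = 3.7769
δ = arctan(3.7769) = 75.17°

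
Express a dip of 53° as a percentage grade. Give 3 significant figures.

133%

grade % = 100 × tan 53° = 100 × 1.3270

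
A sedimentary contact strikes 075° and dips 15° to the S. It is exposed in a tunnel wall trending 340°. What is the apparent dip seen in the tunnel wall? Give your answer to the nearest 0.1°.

The strike is 075° and the section trends 340°; the acute angle between them is β = 85°.
tan(apparent dip) = tan 15° · sin 85° = 0.2669
α = arctan(0.2669) = 14.95°

14.9°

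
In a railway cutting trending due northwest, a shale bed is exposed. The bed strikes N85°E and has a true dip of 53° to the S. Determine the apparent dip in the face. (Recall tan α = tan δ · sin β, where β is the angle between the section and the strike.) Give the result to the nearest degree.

45°

The strike is N85°E and the section trends due northwest; the acute angle between them is β = 50°.
tan α = tan 53° × sin 50° = 1.3270 × 0.7660 = 1.0166
apparent dip = arctan 1.0166 = 45.47°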